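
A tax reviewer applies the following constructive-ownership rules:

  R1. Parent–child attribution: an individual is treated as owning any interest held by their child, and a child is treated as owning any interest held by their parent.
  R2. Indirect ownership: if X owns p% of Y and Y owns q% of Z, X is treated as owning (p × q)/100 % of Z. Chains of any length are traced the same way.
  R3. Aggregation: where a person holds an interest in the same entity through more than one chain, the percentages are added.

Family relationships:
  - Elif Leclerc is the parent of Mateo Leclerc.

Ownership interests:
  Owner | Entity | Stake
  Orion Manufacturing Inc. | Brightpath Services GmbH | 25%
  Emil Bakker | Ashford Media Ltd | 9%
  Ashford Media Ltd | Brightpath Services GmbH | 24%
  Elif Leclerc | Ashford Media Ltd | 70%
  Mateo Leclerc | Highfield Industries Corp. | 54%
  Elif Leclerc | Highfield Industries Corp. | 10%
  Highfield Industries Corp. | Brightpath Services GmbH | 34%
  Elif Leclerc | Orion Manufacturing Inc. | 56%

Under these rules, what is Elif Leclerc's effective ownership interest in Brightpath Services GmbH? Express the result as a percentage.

By parent–child attribution (R1), Elif Leclerc is treated as also owning Mateo Leclerc's interest in Highfield Industries Corp, giving 10% + 54% = 64%.
Chain via Highfield Industries Corp. (R2): 64% × 34% = 21.76% of Brightpath Services GmbH.
Chain via Orion Manufacturing Inc. (R2): 56% × 25% = 14% of Brightpath Services GmbH.
Chain via Ashford Media Ltd (R2): 70% × 24% = 16.8% of Brightpath Services GmbH.
Aggregating (R3): 21.76% + 14% + 16.8% = 52.56%.

52.56%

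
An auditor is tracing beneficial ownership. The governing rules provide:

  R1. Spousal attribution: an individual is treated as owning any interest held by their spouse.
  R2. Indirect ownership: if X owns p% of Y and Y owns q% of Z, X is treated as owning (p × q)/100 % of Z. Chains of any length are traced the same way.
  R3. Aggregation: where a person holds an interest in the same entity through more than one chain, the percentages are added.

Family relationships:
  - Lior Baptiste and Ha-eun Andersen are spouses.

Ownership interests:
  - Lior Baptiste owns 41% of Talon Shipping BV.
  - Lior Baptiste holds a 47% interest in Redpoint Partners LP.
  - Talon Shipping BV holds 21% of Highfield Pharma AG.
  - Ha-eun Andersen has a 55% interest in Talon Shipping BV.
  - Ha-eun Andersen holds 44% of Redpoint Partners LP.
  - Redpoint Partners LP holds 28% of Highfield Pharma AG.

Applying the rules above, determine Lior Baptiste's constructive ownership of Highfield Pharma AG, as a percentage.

By spousal attribution (R1), Lior Baptiste is treated as also owning Ha-eun Andersen's interest in Talon Shipping BV, giving 41% + 55% = 96%.
By spousal attribution (R1), Lior Baptiste is treated as also owning Ha-eun Andersen's interest in Redpoint Partners LP, giving 47% + 44% = 91%.
Chain via Talon Shipping BV (R2): 96% × 21% = 20.16% of Highfield Pharma AG.
Chain via Redpoint Partners LP (R2): 91% × 28% = 25.48% of Highfield Pharma AG.
Aggregating (R3): 20.16% + 25.48% = 45.64%.

45.64%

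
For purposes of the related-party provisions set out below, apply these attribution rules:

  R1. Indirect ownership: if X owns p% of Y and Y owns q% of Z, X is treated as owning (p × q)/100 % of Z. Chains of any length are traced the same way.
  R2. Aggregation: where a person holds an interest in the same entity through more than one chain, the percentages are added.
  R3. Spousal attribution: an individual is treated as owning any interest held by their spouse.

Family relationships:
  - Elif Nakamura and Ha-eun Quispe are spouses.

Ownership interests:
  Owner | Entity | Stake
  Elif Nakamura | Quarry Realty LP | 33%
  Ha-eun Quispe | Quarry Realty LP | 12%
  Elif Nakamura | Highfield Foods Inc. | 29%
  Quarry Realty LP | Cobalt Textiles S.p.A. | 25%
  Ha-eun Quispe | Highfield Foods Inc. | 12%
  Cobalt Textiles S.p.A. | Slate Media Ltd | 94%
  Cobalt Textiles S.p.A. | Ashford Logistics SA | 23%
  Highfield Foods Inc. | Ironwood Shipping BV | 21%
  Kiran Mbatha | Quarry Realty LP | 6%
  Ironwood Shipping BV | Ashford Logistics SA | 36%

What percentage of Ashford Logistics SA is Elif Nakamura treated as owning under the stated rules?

By spousal attribution (R3), Elif Nakamura is treated as also owning Ha-eun Quispe's interest in Highfield Foods Inc, giving 29% + 12% = 41%.
By spousal attribution (R3), Elif Nakamura is treated as also owning Ha-eun Quispe's interest in Quarry Realty LP, giving 33% + 12% = 45%.
Chain via Highfield Foods Inc. → Ironwood Shipping BV (R1): 41% × 21% × 36% = 3.0996% of Ashford Logistics SA.
Chain via Quarry Realty LP → Cobalt Textiles S.p.A. (R1): 45% × 25% × 23% = 2.5875% of Ashford Logistics SA.
Aggregating (R2): 3.0996% + 2.5875% = 5.6871%.

5.6871%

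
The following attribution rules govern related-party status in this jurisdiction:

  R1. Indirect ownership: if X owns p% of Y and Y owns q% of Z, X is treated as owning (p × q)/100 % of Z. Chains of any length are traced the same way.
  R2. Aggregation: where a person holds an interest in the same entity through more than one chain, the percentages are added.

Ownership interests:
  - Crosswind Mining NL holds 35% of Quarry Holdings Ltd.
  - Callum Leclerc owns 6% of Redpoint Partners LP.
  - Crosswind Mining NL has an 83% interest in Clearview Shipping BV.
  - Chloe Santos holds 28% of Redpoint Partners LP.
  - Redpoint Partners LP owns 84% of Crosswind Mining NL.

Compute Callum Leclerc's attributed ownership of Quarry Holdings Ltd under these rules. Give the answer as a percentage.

1.764%

Chain via Redpoint Partners LP → Crosswind Mining NL (R1): 6% × 84% × 35% = 1.764% of Quarry Holdings Ltd.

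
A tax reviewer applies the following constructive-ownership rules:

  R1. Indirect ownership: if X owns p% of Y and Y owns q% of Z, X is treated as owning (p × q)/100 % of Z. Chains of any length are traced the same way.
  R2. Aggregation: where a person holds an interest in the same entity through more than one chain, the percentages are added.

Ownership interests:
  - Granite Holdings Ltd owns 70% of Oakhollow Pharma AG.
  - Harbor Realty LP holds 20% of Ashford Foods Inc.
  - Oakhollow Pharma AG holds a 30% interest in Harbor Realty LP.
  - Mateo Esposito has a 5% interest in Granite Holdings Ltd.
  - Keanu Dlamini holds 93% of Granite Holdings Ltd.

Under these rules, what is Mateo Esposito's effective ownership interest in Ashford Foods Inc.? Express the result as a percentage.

0.21%

Chain via Granite Holdings Ltd → Oakhollow Pharma AG → Harbor Realty LP (R1): 5% × 70% × 30% × 20% = 0.21% of Ashford Foods Inc.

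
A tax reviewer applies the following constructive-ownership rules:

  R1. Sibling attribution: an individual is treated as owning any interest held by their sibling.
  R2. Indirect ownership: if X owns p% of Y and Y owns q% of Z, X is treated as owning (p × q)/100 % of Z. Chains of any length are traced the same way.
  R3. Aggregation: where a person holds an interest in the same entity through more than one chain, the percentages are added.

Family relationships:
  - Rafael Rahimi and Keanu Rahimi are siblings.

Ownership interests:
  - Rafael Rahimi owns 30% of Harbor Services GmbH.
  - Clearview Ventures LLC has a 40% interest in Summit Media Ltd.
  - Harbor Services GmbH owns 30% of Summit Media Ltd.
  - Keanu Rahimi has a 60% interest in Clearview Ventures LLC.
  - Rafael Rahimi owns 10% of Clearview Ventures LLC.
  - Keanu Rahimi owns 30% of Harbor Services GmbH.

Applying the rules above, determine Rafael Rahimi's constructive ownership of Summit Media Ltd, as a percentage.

By sibling attribution (R1), Rafael Rahimi is treated as also owning Keanu Rahimi's interest in Harbor Services GmbH, giving 30% + 30% = 60%.
By sibling attribution (R1), Rafael Rahimi is treated as also owning Keanu Rahimi's interest in Clearview Ventures LLC, giving 10% + 60% = 70%.
Chain via Harbor Services GmbH (R2): 60% × 30% = 18% of Summit Media Ltd.
Chain via Clearview Ventures LLC (R2): 70% × 40% = 28% of Summit Media Ltd.
Aggregating (R3): 18% + 28% = 46%.

46%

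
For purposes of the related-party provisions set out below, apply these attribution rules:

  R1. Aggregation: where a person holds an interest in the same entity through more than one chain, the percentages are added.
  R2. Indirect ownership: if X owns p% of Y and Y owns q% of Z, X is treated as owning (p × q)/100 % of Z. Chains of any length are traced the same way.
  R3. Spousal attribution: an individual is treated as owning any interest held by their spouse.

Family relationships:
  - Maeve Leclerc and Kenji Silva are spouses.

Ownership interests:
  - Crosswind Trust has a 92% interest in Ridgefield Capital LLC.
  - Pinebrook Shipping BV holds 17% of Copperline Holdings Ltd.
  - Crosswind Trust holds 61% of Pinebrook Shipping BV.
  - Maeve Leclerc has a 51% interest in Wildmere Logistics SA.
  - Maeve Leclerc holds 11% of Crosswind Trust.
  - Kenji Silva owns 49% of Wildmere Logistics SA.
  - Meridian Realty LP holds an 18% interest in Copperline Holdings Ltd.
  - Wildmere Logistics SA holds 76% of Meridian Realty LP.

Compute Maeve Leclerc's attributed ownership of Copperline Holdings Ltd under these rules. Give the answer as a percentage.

By spousal attribution (R3), Maeve Leclerc is treated as also owning Kenji Silva's interest in Wildmere Logistics SA, giving 51% + 49% = 100%.
Chain via Wildmere Logistics SA → Meridian Realty LP (R2): 100% × 76% × 18% = 13.68% of Copperline Holdings Ltd.
Chain via Crosswind Trust → Pinebrook Shipping BV (R2): 11% × 61% × 17% = 1.1407% of Copperline Holdings Ltd.
Aggregating (R1): 13.68% + 1.1407% = 14.8207%.

14.8207%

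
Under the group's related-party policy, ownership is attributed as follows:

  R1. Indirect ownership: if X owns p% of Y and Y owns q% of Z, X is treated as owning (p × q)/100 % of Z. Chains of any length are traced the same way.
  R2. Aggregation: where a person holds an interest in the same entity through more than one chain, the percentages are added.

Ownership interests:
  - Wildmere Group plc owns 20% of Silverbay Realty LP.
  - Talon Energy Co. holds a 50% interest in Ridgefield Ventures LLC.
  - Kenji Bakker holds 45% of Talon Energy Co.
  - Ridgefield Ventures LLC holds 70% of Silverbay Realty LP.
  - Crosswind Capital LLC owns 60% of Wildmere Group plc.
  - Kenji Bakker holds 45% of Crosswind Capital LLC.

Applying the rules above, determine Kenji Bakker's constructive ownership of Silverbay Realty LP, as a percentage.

Chain via Crosswind Capital LLC → Wildmere Group plc (R1): 45% × 60% × 20% = 5.4% of Silverbay Realty LP.
Chain via Talon Energy Co. → Ridgefield Ventures LLC (R1): 45% × 50% × 70% = 15.75% of Silverbay Realty LP.
Aggregating (R2): 5.4% + 15.75% = 21.15%.

21.15%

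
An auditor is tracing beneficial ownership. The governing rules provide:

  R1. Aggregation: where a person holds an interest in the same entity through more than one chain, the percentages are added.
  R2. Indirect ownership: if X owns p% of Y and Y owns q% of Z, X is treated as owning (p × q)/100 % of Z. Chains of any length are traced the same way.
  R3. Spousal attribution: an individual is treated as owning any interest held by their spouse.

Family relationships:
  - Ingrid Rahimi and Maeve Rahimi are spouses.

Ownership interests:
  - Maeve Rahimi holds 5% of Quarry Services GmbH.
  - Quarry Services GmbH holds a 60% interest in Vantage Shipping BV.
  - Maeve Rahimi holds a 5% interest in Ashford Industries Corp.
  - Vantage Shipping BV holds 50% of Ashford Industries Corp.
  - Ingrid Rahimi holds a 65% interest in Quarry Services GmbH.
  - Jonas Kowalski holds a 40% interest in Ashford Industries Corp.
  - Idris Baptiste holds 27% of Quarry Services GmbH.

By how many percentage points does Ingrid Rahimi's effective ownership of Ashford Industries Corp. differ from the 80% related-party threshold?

By spousal attribution (R3), Ingrid Rahimi is treated as also owning Maeve Rahimi's interest in Quarry Services GmbH, giving 65% + 5% = 70%.
By spousal attribution (R3), Ingrid Rahimi is treated as owning Maeve Rahimi's 5% interest in Ashford Industries Corp.
Chain via Quarry Services GmbH → Vantage Shipping BV (R2): 70% × 60% × 50% = 21% of Ashford Industries Corp.
Direct interest in Ashford Industries Corp: 5%.
Aggregating (R1): 21% + 5% = 26%.
26% falls short of the 80% threshold by 54 percentage points.

54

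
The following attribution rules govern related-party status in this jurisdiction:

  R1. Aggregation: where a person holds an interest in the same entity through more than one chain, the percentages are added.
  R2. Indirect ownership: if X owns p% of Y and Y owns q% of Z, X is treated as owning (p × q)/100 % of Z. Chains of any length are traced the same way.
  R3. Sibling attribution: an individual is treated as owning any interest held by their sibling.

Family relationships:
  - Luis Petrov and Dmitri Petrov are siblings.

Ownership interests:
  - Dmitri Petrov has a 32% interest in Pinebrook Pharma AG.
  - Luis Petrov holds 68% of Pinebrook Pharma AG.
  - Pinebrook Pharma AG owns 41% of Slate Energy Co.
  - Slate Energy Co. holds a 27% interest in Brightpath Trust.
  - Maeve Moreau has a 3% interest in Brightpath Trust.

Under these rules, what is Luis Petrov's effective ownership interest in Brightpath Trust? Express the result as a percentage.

By sibling attribution (R3), Luis Petrov is treated as also owning Dmitri Petrov's interest in Pinebrook Pharma AG, giving 68% + 32% = 100%.
Chain via Pinebrook Pharma AG → Slate Energy Co. (R2): 100% × 41% × 27% = 11.07% of Brightpath Trust.

11.07%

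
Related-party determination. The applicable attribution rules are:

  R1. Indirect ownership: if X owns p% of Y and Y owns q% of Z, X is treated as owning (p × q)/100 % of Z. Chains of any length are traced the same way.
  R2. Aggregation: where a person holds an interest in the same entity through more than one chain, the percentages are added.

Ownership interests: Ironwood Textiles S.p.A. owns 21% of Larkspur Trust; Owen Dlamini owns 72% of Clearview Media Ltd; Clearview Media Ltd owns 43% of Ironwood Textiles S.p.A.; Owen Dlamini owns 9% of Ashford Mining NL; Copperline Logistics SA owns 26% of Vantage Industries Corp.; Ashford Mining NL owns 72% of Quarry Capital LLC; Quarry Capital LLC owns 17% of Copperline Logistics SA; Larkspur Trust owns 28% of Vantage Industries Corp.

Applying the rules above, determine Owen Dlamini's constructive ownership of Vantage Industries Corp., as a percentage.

Chain via Clearview Media Ltd → Ironwood Textiles S.p.A. → Larkspur Trust (R1): 72% × 43% × 21% × 28% = 1.820448% of Vantage Industries Corp.
Chain via Ashford Mining NL → Quarry Capital LLC → Copperline Logistics SA (R1): 9% × 72% × 17% × 26% = 0.286416% of Vantage Industries Corp.
Aggregating (R2): 1.820448% + 0.286416% = 2.106864%.

2.106864%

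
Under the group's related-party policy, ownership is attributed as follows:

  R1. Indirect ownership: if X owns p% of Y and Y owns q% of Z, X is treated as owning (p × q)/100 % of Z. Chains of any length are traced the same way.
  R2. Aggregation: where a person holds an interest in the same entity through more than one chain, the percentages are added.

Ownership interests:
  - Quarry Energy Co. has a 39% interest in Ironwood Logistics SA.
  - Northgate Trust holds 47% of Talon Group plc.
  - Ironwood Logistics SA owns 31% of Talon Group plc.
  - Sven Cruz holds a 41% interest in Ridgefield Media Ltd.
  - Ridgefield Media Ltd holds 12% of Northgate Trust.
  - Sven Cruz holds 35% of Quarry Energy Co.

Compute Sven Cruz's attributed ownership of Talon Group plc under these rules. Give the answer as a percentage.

Chain via Quarry Energy Co. → Ironwood Logistics SA (R1): 35% × 39% × 31% = 4.2315% of Talon Group plc.
Chain via Ridgefield Media Ltd → Northgate Trust (R1): 41% × 12% × 47% = 2.3124% of Talon Group plc.
Aggregating (R2): 4.2315% + 2.3124% = 6.5439%.

6.5439%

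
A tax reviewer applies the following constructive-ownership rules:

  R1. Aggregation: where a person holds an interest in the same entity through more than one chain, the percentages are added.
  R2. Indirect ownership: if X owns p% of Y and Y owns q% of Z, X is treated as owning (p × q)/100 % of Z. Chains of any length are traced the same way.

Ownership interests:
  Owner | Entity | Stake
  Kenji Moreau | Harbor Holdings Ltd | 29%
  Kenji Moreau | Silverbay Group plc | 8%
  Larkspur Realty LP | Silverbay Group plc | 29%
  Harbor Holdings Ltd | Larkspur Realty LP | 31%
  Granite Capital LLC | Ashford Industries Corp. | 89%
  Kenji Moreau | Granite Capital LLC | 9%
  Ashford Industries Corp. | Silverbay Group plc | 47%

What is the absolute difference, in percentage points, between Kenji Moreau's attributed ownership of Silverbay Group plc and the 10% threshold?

4.3718

Chain via Granite Capital LLC → Ashford Industries Corp. (R2): 9% × 89% × 47% = 3.7647% of Silverbay Group plc.
Chain via Harbor Holdings Ltd → Larkspur Realty LP (R2): 29% × 31% × 29% = 2.6071% of Silverbay Group plc.
Direct interest in Silverbay Group plc: 8%.
Aggregating (R1): 3.7647% + 2.6071% + 8% = 14.3718%.
14.3718% exceeds the 10% threshold by 4.3718 percentage points.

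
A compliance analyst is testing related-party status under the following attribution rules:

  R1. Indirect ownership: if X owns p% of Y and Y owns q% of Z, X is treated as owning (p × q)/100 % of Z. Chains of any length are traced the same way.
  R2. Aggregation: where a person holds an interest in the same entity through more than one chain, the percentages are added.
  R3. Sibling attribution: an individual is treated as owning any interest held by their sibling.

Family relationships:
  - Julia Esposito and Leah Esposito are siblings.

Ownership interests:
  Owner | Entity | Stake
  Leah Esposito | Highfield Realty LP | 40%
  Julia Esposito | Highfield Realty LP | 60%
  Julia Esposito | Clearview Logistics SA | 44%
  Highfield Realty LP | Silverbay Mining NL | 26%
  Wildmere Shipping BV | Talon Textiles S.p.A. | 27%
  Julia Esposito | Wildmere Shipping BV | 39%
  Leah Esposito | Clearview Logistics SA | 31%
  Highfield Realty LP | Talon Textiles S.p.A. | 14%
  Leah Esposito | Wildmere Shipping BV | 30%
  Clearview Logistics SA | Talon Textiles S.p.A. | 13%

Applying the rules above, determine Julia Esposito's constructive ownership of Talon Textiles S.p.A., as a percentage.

By sibling attribution (R3), Julia Esposito is treated as also owning Leah Esposito's interest in Wildmere Shipping BV, giving 39% + 30% = 69%.
By sibling attribution (R3), Julia Esposito is treated as also owning Leah Esposito's interest in Highfield Realty LP, giving 60% + 40% = 100%.
By sibling attribution (R3), Julia Esposito is treated as also owning Leah Esposito's interest in Clearview Logistics SA, giving 44% + 31% = 75%.
Chain via Wildmere Shipping BV (R1): 69% × 27% = 18.63% of Talon Textiles S.p.A.
Chain via Highfield Realty LP (R1): 100% × 14% = 14% of Talon Textiles S.p.A.
Chain via Clearview Logistics SA (R1): 75% × 13% = 9.75% of Talon Textiles S.p.A.
Aggregating (R2): 18.63% + 14% + 9.75% = 42.38%.

42.38%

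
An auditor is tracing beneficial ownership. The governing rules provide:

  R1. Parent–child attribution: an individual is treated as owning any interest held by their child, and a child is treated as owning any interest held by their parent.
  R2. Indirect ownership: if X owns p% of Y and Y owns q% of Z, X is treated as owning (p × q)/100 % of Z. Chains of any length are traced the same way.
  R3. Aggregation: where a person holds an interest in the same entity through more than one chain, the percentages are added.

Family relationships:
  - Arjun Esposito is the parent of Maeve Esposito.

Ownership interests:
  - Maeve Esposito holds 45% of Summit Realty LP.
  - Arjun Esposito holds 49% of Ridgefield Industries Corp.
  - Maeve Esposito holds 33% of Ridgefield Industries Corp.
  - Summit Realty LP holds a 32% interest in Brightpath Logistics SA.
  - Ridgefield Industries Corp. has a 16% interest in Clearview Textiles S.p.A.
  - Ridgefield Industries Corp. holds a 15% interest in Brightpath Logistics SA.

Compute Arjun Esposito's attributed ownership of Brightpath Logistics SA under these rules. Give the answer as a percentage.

26.7%

By parent–child attribution (R1), Arjun Esposito is treated as also owning Maeve Esposito's interest in Ridgefield Industries Corp, giving 49% + 33% = 82%.
By parent–child attribution (R1), Arjun Esposito is treated as owning Maeve Esposito's 45% interest in Summit Realty LP.
Chain via Ridgefield Industries Corp. (R2): 82% × 15% = 12.3% of Brightpath Logistics SA.
Chain via Summit Realty LP (R2): 45% × 32% = 14.4% of Brightpath Logistics SA.
Aggregating (R3): 12.3% + 14.4% = 26.7%.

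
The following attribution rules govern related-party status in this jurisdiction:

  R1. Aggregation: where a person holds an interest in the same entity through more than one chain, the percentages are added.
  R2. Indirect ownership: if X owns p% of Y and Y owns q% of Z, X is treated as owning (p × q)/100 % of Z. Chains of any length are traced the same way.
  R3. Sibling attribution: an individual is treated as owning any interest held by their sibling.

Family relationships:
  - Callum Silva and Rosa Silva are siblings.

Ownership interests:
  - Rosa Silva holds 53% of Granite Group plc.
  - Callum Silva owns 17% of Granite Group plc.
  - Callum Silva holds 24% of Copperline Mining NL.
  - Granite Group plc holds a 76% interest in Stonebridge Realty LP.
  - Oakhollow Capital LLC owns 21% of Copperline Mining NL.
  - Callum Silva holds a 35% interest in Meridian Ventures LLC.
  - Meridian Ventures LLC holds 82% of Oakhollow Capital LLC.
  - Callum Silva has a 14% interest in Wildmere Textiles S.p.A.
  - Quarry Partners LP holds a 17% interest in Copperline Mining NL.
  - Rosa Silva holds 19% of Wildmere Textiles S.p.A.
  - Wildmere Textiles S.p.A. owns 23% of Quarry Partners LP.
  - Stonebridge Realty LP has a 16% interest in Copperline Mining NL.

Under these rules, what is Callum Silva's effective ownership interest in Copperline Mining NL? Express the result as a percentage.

By sibling attribution (R3), Callum Silva is treated as also owning Rosa Silva's interest in Granite Group plc, giving 17% + 53% = 70%.
By sibling attribution (R3), Callum Silva is treated as also owning Rosa Silva's interest in Wildmere Textiles S.p.A, giving 14% + 19% = 33%.
Chain via Meridian Ventures LLC → Oakhollow Capital LLC (R2): 35% × 82% × 21% = 6.027% of Copperline Mining NL.
Chain via Granite Group plc → Stonebridge Realty LP (R2): 70% × 76% × 16% = 8.512% of Copperline Mining NL.
Chain via Wildmere Textiles S.p.A. → Quarry Partners LP (R2): 33% × 23% × 17% = 1.2903% of Copperline Mining NL.
Direct interest in Copperline Mining NL: 24%.
Aggregating (R1): 6.027% + 8.512% + 1.2903% + 24% = 39.8293%.

39.8293%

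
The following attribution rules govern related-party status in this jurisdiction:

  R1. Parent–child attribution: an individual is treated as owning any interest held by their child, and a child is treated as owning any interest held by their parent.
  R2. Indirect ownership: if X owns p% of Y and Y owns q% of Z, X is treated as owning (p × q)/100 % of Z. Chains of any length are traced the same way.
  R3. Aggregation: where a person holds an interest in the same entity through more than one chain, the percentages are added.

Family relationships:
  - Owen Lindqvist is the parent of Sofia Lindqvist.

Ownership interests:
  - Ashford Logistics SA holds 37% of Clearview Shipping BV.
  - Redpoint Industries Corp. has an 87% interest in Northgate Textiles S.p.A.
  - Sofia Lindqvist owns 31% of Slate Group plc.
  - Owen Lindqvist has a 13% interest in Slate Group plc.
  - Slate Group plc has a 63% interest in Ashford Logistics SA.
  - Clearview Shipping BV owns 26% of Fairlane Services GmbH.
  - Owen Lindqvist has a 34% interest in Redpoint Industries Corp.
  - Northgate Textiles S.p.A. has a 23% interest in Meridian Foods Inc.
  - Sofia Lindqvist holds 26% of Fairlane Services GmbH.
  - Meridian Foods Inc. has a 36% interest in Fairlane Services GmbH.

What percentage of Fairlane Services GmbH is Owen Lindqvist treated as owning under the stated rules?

By parent–child attribution (R1), Owen Lindqvist is treated as also owning Sofia Lindqvist's interest in Slate Group plc, giving 13% + 31% = 44%.
By parent–child attribution (R1), Owen Lindqvist is treated as owning Sofia Lindqvist's 26% interest in Fairlane Services GmbH.
Chain via Redpoint Industries Corp. → Northgate Textiles S.p.A. → Meridian Foods Inc. (R2): 34% × 87% × 23% × 36% = 2.449224% of Fairlane Services GmbH.
Chain via Slate Group plc → Ashford Logistics SA → Clearview Shipping BV (R2): 44% × 63% × 37% × 26% = 2.666664% of Fairlane Services GmbH.
Direct interest in Fairlane Services GmbH: 26%.
Aggregating (R3): 2.449224% + 2.666664% + 26% = 31.115888%.

31.115888%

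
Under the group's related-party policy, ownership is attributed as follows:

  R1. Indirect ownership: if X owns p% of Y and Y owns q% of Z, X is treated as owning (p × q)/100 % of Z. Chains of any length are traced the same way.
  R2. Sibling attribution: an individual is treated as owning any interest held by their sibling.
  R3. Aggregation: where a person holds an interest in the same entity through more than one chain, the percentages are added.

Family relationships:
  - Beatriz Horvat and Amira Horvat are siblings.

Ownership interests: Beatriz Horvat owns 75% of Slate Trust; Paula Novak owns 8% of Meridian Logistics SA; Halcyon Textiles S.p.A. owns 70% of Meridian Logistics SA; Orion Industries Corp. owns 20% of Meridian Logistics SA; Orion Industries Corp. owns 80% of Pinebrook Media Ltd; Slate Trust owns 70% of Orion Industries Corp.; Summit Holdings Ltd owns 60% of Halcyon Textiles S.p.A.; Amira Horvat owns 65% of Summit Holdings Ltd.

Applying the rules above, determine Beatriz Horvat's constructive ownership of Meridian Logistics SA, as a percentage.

37.8%

By sibling attribution (R2), Beatriz Horvat is treated as owning Amira Horvat's 65% interest in Summit Holdings Ltd.
Chain via Slate Trust → Orion Industries Corp. (R1): 75% × 70% × 20% = 10.5% of Meridian Logistics SA.
Chain via Summit Holdings Ltd → Halcyon Textiles S.p.A. (R1): 65% × 60% × 70% = 27.3% of Meridian Logistics SA.
Aggregating (R3): 10.5% + 27.3% = 37.8%.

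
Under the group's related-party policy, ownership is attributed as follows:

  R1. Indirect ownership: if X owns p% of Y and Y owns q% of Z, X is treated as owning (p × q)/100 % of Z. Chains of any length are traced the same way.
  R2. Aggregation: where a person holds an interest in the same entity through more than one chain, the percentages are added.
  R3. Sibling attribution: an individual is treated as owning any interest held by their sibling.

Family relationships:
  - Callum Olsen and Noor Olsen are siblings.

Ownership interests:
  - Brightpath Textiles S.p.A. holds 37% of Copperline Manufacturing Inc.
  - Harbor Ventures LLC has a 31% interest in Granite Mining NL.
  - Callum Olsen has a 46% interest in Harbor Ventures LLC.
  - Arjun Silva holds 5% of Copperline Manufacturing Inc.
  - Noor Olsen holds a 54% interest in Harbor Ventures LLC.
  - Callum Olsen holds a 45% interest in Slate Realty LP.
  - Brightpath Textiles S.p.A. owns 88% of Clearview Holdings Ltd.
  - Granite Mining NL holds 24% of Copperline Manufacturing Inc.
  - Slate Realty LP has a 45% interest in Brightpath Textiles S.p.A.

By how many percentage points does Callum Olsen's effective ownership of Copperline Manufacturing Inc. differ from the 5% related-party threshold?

9.9325

By sibling attribution (R3), Callum Olsen is treated as also owning Noor Olsen's interest in Harbor Ventures LLC, giving 46% + 54% = 100%.
Chain via Harbor Ventures LLC → Granite Mining NL (R1): 100% × 31% × 24% = 7.44% of Copperline Manufacturing Inc.
Chain via Slate Realty LP → Brightpath Textiles S.p.A. (R1): 45% × 45% × 37% = 7.4925% of Copperline Manufacturing Inc.
Aggregating (R2): 7.44% + 7.4925% = 14.9325%.
14.9325% exceeds the 5% threshold by 9.9325 percentage points.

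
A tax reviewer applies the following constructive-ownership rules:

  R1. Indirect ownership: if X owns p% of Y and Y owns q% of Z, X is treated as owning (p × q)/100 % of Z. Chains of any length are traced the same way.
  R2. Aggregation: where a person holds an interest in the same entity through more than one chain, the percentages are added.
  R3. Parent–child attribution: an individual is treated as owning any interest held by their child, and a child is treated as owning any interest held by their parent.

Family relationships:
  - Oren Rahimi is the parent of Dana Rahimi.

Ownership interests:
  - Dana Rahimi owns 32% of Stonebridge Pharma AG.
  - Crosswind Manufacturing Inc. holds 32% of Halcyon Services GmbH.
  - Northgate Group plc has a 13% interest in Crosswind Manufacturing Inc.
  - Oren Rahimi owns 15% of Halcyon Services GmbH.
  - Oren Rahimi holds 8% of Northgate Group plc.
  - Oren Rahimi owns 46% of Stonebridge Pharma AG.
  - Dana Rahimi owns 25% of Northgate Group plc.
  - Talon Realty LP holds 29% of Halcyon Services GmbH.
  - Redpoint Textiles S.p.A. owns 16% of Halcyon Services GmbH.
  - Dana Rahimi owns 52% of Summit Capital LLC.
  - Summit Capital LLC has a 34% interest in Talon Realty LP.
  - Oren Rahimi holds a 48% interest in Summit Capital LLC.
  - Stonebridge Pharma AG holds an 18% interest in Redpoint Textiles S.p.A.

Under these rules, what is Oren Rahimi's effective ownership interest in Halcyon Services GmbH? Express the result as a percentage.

28.4792%

By parent–child attribution (R3), Oren Rahimi is treated as also owning Dana Rahimi's interest in Northgate Group plc, giving 8% + 25% = 33%.
By parent–child attribution (R3), Oren Rahimi is treated as also owning Dana Rahimi's interest in Stonebridge Pharma AG, giving 46% + 32% = 78%.
By parent–child attribution (R3), Oren Rahimi is treated as also owning Dana Rahimi's interest in Summit Capital LLC, giving 48% + 52% = 100%.
Chain via Northgate Group plc → Crosswind Manufacturing Inc. (R1): 33% × 13% × 32% = 1.3728% of Halcyon Services GmbH.
Chain via Stonebridge Pharma AG → Redpoint Textiles S.p.A. (R1): 78% × 18% × 16% = 2.2464% of Halcyon Services GmbH.
Chain via Summit Capital LLC → Talon Realty LP (R1): 100% × 34% × 29% = 9.86% of Halcyon Services GmbH.
Direct interest in Halcyon Services GmbH: 15%.
Aggregating (R2): 1.3728% + 2.2464% + 9.86% + 15% = 28.4792%.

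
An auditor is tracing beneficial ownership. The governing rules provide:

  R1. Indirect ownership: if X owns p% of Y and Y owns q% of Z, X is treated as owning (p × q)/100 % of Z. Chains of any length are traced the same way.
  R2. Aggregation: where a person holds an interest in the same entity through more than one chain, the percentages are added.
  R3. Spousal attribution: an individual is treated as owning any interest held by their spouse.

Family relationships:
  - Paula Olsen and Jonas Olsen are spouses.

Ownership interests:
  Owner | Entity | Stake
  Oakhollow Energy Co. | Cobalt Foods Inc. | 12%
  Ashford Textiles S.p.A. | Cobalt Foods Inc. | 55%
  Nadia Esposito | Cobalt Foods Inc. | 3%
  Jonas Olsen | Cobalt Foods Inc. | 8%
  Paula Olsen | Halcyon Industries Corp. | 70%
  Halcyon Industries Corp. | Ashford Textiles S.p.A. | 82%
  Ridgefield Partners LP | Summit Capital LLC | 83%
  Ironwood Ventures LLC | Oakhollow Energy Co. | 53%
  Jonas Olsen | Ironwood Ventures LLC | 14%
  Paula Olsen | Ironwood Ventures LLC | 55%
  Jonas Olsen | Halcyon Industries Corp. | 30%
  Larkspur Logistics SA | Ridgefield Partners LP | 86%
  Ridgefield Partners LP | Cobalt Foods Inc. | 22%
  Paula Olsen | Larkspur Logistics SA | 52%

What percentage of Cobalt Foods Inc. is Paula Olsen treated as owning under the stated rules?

67.3268%

By spousal attribution (R3), Paula Olsen is treated as also owning Jonas Olsen's interest in Ironwood Ventures LLC, giving 55% + 14% = 69%.
By spousal attribution (R3), Paula Olsen is treated as also owning Jonas Olsen's interest in Halcyon Industries Corp, giving 70% + 30% = 100%.
By spousal attribution (R3), Paula Olsen is treated as owning Jonas Olsen's 8% interest in Cobalt Foods Inc.
Chain via Ironwood Ventures LLC → Oakhollow Energy Co. (R1): 69% × 53% × 12% = 4.3884% of Cobalt Foods Inc.
Chain via Halcyon Industries Corp. → Ashford Textiles S.p.A. (R1): 100% × 82% × 55% = 45.1% of Cobalt Foods Inc.
Chain via Larkspur Logistics SA → Ridgefield Partners LP (R1): 52% × 86% × 22% = 9.8384% of Cobalt Foods Inc.
Direct interest in Cobalt Foods Inc: 8%.
Aggregating (R2): 4.3884% + 45.1% + 9.8384% + 8% = 67.3268%.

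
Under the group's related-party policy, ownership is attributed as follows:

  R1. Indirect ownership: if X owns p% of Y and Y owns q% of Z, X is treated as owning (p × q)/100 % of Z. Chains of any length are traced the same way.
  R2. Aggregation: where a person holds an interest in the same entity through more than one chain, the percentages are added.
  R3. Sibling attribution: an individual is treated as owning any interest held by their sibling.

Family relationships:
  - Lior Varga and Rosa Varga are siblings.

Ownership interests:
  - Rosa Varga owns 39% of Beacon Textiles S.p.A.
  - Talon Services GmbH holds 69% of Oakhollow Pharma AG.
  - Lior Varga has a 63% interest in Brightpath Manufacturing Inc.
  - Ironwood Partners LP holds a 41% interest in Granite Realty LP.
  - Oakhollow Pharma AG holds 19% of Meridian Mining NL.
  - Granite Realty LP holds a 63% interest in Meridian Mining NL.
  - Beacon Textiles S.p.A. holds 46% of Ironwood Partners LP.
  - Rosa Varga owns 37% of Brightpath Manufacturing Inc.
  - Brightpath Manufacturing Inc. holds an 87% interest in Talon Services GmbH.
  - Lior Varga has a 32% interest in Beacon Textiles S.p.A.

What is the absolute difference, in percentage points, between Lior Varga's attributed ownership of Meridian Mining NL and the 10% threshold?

By sibling attribution (R3), Lior Varga is treated as also owning Rosa Varga's interest in Beacon Textiles S.p.A, giving 32% + 39% = 71%.
By sibling attribution (R3), Lior Varga is treated as also owning Rosa Varga's interest in Brightpath Manufacturing Inc, giving 63% + 37% = 100%.
Chain via Beacon Textiles S.p.A. → Ironwood Partners LP → Granite Realty LP (R1): 71% × 46% × 41% × 63% = 8.436078% of Meridian Mining NL.
Chain via Brightpath Manufacturing Inc. → Talon Services GmbH → Oakhollow Pharma AG (R1): 100% × 87% × 69% × 19% = 11.4057% of Meridian Mining NL.
Aggregating (R2): 8.436078% + 11.4057% = 19.841778%.
19.841778% exceeds the 10% threshold by 9.841778 percentage points.

9.841778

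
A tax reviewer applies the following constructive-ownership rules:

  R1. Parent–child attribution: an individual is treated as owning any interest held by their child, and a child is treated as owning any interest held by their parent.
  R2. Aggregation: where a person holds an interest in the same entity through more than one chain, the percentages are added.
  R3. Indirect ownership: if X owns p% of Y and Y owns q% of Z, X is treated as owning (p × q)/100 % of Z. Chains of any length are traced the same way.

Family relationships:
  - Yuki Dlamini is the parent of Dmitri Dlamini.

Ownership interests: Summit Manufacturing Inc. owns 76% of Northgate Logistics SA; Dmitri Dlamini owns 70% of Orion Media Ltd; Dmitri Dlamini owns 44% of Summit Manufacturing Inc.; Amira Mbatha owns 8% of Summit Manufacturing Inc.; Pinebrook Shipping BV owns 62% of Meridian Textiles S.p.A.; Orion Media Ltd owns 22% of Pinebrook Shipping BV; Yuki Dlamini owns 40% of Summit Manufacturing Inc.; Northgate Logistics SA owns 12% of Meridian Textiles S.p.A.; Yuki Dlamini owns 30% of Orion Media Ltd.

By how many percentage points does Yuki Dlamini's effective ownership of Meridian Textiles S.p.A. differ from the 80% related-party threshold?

58.6992

By parent–child attribution (R1), Yuki Dlamini is treated as also owning Dmitri Dlamini's interest in Orion Media Ltd, giving 30% + 70% = 100%.
By parent–child attribution (R1), Yuki Dlamini is treated as also owning Dmitri Dlamini's interest in Summit Manufacturing Inc, giving 40% + 44% = 84%.
Chain via Orion Media Ltd → Pinebrook Shipping BV (R3): 100% × 22% × 62% = 13.64% of Meridian Textiles S.p.A.
Chain via Summit Manufacturing Inc. → Northgate Logistics SA (R3): 84% × 76% × 12% = 7.6608% of Meridian Textiles S.p.A.
Aggregating (R2): 13.64% + 7.6608% = 21.3008%.
21.3008% falls short of the 80% threshold by 58.6992 percentage points.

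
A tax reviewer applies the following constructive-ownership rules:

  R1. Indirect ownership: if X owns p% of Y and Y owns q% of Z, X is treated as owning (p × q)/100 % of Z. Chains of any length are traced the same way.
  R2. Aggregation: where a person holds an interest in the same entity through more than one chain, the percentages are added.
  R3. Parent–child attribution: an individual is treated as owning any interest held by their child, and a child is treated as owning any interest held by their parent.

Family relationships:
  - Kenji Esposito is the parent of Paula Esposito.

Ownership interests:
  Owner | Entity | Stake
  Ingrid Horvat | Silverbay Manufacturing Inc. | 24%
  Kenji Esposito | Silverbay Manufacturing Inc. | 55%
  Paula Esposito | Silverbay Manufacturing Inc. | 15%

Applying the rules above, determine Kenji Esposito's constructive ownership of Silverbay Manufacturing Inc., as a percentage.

By parent–child attribution (R3), Kenji Esposito is treated as also owning Paula Esposito's interest in Silverbay Manufacturing Inc, giving 55% + 15% = 70%.
Direct interest in Silverbay Manufacturing Inc: 70%.

70%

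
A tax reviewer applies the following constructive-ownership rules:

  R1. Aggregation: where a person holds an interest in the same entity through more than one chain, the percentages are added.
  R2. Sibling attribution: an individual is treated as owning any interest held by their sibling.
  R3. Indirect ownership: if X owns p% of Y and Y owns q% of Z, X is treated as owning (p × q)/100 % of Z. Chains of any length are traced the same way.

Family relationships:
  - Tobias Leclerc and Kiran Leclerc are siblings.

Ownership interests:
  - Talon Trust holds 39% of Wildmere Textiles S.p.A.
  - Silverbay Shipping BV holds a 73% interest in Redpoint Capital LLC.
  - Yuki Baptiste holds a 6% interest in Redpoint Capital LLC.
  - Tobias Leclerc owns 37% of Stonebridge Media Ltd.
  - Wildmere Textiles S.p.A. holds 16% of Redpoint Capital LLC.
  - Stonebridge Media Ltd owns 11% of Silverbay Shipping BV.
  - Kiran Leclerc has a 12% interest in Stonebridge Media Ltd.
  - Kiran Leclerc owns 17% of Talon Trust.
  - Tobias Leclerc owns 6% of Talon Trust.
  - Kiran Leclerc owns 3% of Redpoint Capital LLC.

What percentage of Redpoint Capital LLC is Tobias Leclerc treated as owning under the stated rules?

By sibling attribution (R2), Tobias Leclerc is treated as also owning Kiran Leclerc's interest in Talon Trust, giving 6% + 17% = 23%.
By sibling attribution (R2), Tobias Leclerc is treated as also owning Kiran Leclerc's interest in Stonebridge Media Ltd, giving 37% + 12% = 49%.
By sibling attribution (R2), Tobias Leclerc is treated as owning Kiran Leclerc's 3% interest in Redpoint Capital LLC.
Chain via Talon Trust → Wildmere Textiles S.p.A. (R3): 23% × 39% × 16% = 1.4352% of Redpoint Capital LLC.
Chain via Stonebridge Media Ltd → Silverbay Shipping BV (R3): 49% × 11% × 73% = 3.9347% of Redpoint Capital LLC.
Direct interest in Redpoint Capital LLC: 3%.
Aggregating (R1): 1.4352% + 3.9347% + 3% = 8.3699%.

8.3699%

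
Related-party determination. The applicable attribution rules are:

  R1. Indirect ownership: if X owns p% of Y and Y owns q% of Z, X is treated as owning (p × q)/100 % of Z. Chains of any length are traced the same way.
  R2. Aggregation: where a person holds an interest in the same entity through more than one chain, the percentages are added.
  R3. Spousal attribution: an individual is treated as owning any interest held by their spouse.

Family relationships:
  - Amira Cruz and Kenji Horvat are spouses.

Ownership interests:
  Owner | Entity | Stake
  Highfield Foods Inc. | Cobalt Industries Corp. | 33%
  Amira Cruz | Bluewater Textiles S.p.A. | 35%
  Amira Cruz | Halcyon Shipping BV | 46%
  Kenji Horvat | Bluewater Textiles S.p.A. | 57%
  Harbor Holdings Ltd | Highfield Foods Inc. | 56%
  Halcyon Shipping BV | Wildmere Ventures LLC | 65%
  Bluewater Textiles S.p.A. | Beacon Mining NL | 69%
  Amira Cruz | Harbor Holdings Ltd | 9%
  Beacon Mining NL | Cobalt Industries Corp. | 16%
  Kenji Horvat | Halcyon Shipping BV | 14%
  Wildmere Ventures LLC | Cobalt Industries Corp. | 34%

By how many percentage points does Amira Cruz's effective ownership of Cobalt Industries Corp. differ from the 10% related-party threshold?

By spousal attribution (R3), Amira Cruz is treated as also owning Kenji Horvat's interest in Bluewater Textiles S.p.A, giving 35% + 57% = 92%.
By spousal attribution (R3), Amira Cruz is treated as also owning Kenji Horvat's interest in Halcyon Shipping BV, giving 46% + 14% = 60%.
Chain via Bluewater Textiles S.p.A. → Beacon Mining NL (R1): 92% × 69% × 16% = 10.1568% of Cobalt Industries Corp.
Chain via Harbor Holdings Ltd → Highfield Foods Inc. (R1): 9% × 56% × 33% = 1.6632% of Cobalt Industries Corp.
Chain via Halcyon Shipping BV → Wildmere Ventures LLC (R1): 60% × 65% × 34% = 13.26% of Cobalt Industries Corp.
Aggregating (R2): 10.1568% + 1.6632% + 13.26% = 25.08%.
25.08% exceeds the 10% threshold by 15.08 percentage points.

15.08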